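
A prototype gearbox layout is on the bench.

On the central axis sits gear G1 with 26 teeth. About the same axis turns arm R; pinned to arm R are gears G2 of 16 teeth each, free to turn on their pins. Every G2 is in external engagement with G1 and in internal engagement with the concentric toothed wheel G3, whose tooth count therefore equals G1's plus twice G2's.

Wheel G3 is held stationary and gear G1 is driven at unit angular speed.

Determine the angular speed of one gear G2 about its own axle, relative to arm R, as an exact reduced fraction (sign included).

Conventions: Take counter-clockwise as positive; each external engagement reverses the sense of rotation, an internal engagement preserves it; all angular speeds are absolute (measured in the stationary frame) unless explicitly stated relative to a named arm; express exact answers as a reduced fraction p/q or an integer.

topology: planetary set — G1 26T / G2 16T / G3 58T, arm = carrier (Willis)
ring teeth: 26 + 2·16 = 58
26(ω_sun−ω_arm) = −58(ω_ring−ω_arm),  ω_ring = 0, ω_sun = 1
26(1−ω_arm) = −58(0−ω_arm)  ⇒  84·ω_arm = 26  ⇒  ω_arm = 13/42
sun–planet mesh: 26·(1−13/42) = −16·(ω_p−ω_arm)  ⇒  ω_p−ω_arm = -377/336
exact speed ratio = -377/336

-377/336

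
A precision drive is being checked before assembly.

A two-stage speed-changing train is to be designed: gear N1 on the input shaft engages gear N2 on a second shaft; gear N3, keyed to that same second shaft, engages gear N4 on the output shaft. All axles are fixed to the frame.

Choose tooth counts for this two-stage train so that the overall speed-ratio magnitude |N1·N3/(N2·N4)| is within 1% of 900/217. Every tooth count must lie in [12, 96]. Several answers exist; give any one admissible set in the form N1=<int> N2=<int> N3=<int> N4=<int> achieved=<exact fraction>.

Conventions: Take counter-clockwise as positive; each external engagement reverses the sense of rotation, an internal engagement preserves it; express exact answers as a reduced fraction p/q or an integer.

class = fixed-axis compound train [2-stage, 900/217 wanted]
target = 900/217 in lowest terms: an exact hit needs N1·N3 = k·900 and N2·N4 = k·217 for one integer k, every count in [12, 96]; additionally prefer no 1:1 stage (N1 ≠ N2, N3 ≠ N4)
k = 1: no 1:1-free in-range split of k·900 and k·217 into factor pairs; take k = 2
k = 2: N1·N3 = 1800 = 20·90, N2·N4 = 434 = 14·31
achieved = 20·90/(14·31) = 900/217; |achieved − target| = 0 ≤ 9/217 ✓

N1=20 N2=14 N3=90 N4=31 achieved=900/217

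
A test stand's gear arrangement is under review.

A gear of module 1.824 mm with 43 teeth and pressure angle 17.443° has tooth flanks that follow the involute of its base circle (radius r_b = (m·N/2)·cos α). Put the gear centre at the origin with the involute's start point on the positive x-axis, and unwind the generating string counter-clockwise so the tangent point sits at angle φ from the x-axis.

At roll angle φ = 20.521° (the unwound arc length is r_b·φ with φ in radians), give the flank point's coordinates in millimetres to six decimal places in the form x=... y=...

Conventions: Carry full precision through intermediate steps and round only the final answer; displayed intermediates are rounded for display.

recognized (one wheel, involute flank): single-mesh tooth geometry, m = 1.824, N = 43
pitch radius r_p = m·N/2 = 1.824·43/2 = 39.216000
base radius r_b = r_p·cos α = 39.216000·cos 17.443° = 37.412677
roll angle φ = 20.521° = 0.35815902 rad
x = r_b·(cos φ + φ·sin φ) = 39.735879
y = r_b·(sin φ − φ·cos φ) = 0.565645

x=39.735879 y=0.565645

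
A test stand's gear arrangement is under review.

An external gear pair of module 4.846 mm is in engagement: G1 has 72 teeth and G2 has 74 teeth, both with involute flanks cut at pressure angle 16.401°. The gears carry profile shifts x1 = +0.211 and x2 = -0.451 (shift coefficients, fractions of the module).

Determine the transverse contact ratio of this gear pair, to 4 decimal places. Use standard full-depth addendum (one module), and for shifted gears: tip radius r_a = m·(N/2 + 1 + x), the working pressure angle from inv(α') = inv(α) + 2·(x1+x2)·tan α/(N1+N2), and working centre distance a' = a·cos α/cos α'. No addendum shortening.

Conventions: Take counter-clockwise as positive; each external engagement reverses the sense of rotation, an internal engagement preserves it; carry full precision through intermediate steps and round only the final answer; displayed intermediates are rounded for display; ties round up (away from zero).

recognized (one external pair, fixed centres): single-mesh tooth geometry, m = 4.846, N1 = 72, N2 = 74
base radii: r_b1 = 167.357219, r_b2 = 172.006031
tip radii: r_a1 = 180.324506, r_a2 = 181.962454
inv(α') = inv(16.401°) + 2·(+0.211-0.451)·tan α/(72+74) = 0.00711584  ⇒  α' = 15.73272°
a' = a·cos α / cos α' = 353.7580·cos 16.401°/cos 15.73272° = 352.571612
action lengths: √(r_a1²−r_b1²) = 67.145281, √(r_a2²−r_b2²) = 59.365479
base pitch p_b = π·m·cos α = 14.604672
CR = (67.145281 + 59.365479 − 352.571612·sin 15.73272°)/14.604672 = 2.116510
contact ratio ≈ 2.1165

2.1165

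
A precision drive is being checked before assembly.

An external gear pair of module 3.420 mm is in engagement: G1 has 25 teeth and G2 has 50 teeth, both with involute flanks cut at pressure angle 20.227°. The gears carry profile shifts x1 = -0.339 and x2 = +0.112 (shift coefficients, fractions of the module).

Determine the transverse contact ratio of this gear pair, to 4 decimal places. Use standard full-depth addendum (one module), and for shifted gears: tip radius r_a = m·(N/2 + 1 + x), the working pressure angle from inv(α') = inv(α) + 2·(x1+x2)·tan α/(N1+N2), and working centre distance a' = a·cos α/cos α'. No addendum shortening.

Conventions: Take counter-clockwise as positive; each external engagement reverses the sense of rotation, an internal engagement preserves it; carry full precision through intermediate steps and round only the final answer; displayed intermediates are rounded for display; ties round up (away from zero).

1.7513

recognized (one external pair, fixed centres): single-mesh tooth geometry, m = 3.420, N1 = 25, N2 = 50
base radii: r_b1 = 40.113616, r_b2 = 80.227232
tip radii: r_a1 = 45.010620, r_a2 = 89.303040
inv(α') = inv(20.227°) + 2·(-0.339+0.112)·tan α/(25+50) = 0.01320530  ⇒  α' = 19.23380°
a' = a·cos α / cos α' = 128.2500·cos 20.227°/cos 19.23380° = 127.455113
action lengths: √(r_a1²−r_b1²) = 20.416996, √(r_a2²−r_b2²) = 39.225300
base pitch p_b = π·m·cos α = 10.081651
CR = (20.416996 + 39.225300 − 127.455113·sin 19.23380°)/10.081651 = 1.751257
contact ratio ≈ 1.7513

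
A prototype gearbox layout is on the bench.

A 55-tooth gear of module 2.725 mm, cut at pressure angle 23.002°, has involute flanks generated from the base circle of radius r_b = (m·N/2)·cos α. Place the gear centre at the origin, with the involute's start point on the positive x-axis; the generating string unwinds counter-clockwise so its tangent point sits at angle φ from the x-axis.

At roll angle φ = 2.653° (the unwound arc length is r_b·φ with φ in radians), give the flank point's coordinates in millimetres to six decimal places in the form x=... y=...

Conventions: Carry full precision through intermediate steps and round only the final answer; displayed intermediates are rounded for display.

recognized (one wheel, involute flank): single-mesh tooth geometry, m = 2.725, N = 55
pitch radius r_p = m·N/2 = 2.725·55/2 = 74.937500
base radius r_b = r_p·cos α = 74.937500·cos 23.002° = 68.979310
roll angle φ = 2.653° = 0.04630359 rad
x = r_b·(cos φ + φ·sin φ) = 69.053217
y = r_b·(sin φ − φ·cos φ) = 0.002282

x=69.053217 y=0.002282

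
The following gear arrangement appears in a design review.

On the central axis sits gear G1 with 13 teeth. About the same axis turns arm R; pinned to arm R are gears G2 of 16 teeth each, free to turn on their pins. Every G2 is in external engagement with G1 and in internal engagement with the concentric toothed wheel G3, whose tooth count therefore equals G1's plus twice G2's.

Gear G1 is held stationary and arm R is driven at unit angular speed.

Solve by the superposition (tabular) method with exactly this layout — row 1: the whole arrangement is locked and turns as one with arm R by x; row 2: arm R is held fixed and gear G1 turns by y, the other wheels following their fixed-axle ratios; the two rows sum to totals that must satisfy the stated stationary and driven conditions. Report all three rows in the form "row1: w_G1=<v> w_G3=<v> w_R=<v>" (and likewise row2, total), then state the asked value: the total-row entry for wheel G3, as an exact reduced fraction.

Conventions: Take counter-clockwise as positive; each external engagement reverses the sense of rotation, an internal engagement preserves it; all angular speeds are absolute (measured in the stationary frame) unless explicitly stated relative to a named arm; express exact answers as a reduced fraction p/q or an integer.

row1: w_G1=1 w_G3=1 w_R=1
row2: w_G1=-1 w_G3=13/45 w_R=0
total: w_G1=0 w_G3=58/45 w_R=1
asked value: 58/45

planetary set (13T centre, 16T on arm, 45T internal) — Willis relation
row 1 — lock + rotate with arm: ω_sun = ω_ring = ω_arm = x
superposition row 2 [arm held]: sun y, ring −(13/45)·y, arm 0
boundary: total ω_sun = x + y = 0 and total ω_arm = x = 1  ⇒  y = -1, x = 1
row 2 ring = −(13/45)·(-1) = 13/45
totals (row 1 + row 2): sun 1 + (-1) = 0, ring 1 + 13/45 = 58/45, arm 1 + 0 = 1
asked cell (total, ring) = 58/45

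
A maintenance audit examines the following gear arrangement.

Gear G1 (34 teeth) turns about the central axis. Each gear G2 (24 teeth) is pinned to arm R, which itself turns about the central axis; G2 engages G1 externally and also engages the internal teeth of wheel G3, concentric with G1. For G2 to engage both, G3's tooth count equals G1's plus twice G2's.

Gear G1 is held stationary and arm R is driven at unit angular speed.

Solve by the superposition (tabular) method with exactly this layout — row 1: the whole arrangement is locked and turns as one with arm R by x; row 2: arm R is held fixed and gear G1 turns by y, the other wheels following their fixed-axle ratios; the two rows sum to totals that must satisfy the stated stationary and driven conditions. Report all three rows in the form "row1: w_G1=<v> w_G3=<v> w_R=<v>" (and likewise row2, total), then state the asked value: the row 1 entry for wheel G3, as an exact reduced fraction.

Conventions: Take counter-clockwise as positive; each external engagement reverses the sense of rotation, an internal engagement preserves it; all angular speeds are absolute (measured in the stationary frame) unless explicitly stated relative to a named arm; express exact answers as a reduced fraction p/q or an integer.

row1: w_G1=1 w_G3=1 w_R=1
row2: w_G1=-1 w_G3=17/41 w_R=0
total: w_G1=0 w_G3=58/41 w_R=1
asked value: 1

topology: planetary set — G1 34T / G2 24T / G3 82T, arm = carrier (Willis)
superposition row 1 [locked train]: every member turns x
row 2 — arm fixed, fixed-axis ratios: sun y, ring −(34/82)·y, arm 0
boundary: total ω_sun = x + y = 0 and total ω_arm = x = 1  ⇒  y = -1, x = 1
row 2 ring = −(34/82)·(-1) = 17/41
totals (row 1 + row 2): sun 1 + (-1) = 0, ring 1 + 17/41 = 58/41, arm 1 + 0 = 1
asked cell (row1, ring) = 1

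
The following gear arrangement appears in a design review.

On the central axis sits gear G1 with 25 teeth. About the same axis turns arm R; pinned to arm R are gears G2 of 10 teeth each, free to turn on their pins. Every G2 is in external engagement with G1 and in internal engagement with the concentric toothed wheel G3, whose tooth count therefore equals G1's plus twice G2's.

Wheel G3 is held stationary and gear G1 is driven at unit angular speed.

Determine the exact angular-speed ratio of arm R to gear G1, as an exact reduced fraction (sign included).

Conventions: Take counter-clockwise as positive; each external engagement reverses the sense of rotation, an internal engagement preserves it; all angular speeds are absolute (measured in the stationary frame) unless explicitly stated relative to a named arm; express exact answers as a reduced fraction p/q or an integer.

recognized (axles ride arm R): planetary set, 25/10/45 teeth
ring teeth: 25 + 2·10 = 45
25(ω_sun−ω_arm) = −45(ω_ring−ω_arm),  ω_ring = 0, ω_sun = 1
25(1−ω_arm) = −45(0−ω_arm)  ⇒  70·ω_arm = 25  ⇒  ω_arm = 5/14
ω_out/ω_in = 5/14

5/14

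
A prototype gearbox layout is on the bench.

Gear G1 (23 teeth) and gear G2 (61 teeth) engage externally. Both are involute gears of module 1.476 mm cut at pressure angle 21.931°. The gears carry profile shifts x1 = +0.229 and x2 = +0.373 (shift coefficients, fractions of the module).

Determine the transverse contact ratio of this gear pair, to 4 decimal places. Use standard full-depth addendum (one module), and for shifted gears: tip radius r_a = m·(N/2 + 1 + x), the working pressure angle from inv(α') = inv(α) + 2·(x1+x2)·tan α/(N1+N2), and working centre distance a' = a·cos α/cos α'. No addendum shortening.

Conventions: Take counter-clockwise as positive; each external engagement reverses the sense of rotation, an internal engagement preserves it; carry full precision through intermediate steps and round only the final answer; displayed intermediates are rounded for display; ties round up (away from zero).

recognized (one external pair, fixed centres): single-mesh tooth geometry, m = 1.476, N1 = 23, N2 = 61
base radii: r_b1 = 15.745665, r_b2 = 41.760241
tip radii: r_a1 = 18.788004, r_a2 = 47.044548
inv(α') = inv(21.931°) + 2·(+0.229+0.373)·tan α/(23+61) = 0.02562886  ⇒  α' = 23.78959°
a' = a·cos α / cos α' = 61.9920·cos 21.931°/cos 23.78959° = 62.845720
action lengths: √(r_a1²−r_b1²) = 10.250031, √(r_a2²−r_b2²) = 21.662681
base pitch p_b = π·m·cos α = 4.301432
CR = (10.250031 + 21.662681 − 62.845720·sin 23.78959°)/4.301432 = 1.525554
contact ratio ≈ 1.5256

1.5256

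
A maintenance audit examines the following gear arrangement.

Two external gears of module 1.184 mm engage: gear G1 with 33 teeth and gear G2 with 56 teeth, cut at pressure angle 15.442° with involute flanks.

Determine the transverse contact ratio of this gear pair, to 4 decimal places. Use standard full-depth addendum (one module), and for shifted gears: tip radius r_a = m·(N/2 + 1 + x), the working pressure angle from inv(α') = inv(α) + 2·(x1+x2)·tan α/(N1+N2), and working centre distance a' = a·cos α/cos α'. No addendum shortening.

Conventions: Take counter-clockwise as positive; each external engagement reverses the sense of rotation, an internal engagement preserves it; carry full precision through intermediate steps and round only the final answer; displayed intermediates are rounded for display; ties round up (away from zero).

2.0020

class = single-mesh tooth geometry [involute pair 33T × 56T, m = 1.184]
base radii: r_b1 = 18.830760, r_b2 = 31.955229
tip radii: r_a1 = 20.720000, r_a2 = 34.336000
no profile shift: α' = α, a' = a
action lengths: √(r_a1²−r_b1²) = 8.644124, √(r_a2²−r_b2²) = 12.562812
base pitch p_b = π·m·cos α = 3.585368
CR = (8.644124 + 12.562812 − 52.688000·sin 15.44200°)/3.585368 = 2.002049
contact ratio ≈ 2.0020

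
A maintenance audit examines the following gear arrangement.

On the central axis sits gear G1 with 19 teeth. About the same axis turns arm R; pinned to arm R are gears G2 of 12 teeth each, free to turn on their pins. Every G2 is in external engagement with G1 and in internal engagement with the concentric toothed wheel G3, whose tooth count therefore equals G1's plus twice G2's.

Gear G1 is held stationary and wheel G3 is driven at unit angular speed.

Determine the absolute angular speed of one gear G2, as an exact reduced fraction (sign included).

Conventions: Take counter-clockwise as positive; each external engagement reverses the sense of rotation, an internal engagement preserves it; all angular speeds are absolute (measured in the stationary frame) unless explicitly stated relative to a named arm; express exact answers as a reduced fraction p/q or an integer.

43/24

class = planetary set [G3 = 19+2·12 = 43; Willis about the carrier]
ring teeth: 19 + 2·12 = 43
19(ω_sun−ω_arm) = −43(ω_ring−ω_arm),  ω_sun = 0, ω_ring = 1
19(0−ω_arm) = −43(1−ω_arm)  ⇒  62·ω_arm = 43  ⇒  ω_arm = 43/62
sun–planet mesh: 19·(0−43/62) = −12·(ω_p−ω_arm)  ⇒  ω_p−ω_arm = 817/744
ω_p = 43/62 + 817/744 = 43/24
exact speed ratio = 43/24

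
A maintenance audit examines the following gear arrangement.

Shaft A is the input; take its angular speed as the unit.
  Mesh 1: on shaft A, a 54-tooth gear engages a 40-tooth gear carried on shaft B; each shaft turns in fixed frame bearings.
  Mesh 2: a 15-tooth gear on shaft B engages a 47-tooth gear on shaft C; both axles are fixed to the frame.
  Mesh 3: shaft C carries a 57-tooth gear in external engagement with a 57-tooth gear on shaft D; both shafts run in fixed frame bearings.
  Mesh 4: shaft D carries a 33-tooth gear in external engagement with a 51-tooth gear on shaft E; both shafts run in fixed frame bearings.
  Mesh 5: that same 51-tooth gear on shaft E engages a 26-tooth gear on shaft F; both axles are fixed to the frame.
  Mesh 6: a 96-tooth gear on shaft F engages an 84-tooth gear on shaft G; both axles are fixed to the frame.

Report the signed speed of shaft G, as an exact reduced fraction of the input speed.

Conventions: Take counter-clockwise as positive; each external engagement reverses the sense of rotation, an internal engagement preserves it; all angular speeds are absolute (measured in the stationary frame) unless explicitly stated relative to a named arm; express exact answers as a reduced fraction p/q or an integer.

2673/4277

6-mesh fixed-axis compound train (all bearings frame-fixed)
mesh 1 [54T→40T]: |ω|/ω_in = 1×54/40 = 27/20, sense flips to −
mesh 2 [15T→47T]: |ω|/ω_in = (27/20)×15/47 = 81/188, sense flips to +
mesh 3 [57T→57T]: |ω|/ω_in = (81/188)×57/57 = 81/188, sense flips to −
mesh 4 [33T→51T]: |ω|/ω_in = (81/188)×33/51 = 891/3196, sense flips to +
mesh 5 [51T→26T]: |ω|/ω_in = (891/3196)×51/26 = 2673/4888, sense flips to −
mesh 6 [96T→84T]: |ω|/ω_in = (2673/4888)×96/84 = 2673/4277, sense flips to +
signed output speed (× input speed) = 2673/4277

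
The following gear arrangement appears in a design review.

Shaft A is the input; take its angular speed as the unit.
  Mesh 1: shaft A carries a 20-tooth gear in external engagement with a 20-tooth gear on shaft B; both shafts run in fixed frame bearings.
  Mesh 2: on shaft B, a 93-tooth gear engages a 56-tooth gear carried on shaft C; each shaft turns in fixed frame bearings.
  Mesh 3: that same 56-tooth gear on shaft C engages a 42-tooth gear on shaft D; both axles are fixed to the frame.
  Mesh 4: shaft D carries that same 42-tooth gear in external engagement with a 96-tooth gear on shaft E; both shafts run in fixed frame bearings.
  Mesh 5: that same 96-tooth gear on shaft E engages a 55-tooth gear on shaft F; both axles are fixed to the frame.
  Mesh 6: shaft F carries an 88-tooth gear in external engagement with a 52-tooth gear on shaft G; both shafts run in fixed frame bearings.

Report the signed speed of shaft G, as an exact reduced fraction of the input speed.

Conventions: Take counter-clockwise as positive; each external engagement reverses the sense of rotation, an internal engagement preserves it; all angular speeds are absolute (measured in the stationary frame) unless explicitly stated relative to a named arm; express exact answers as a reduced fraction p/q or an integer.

6-mesh fixed-axis compound train (all bearings frame-fixed)
mesh 1 [20T→20T]: |ω|/ω_in = 1×20/20 = 1, sense flips to −
mesh 2 [93T→56T]: |ω|/ω_in = 1×93/56 = 93/56, sense flips to +
mesh 3 [56T→42T]: |ω|/ω_in = (93/56)×56/42 = 31/14, sense flips to −
mesh 4 [42T→96T]: |ω|/ω_in = (31/14)×42/96 = 31/32, sense flips to +
mesh 5 [96T→55T]: |ω|/ω_in = (31/32)×96/55 = 93/55, sense flips to −
mesh 6 [88T→52T]: |ω|/ω_in = (93/55)×88/52 = 186/65, sense flips to +
signed output speed (× input speed) = 186/65

186/65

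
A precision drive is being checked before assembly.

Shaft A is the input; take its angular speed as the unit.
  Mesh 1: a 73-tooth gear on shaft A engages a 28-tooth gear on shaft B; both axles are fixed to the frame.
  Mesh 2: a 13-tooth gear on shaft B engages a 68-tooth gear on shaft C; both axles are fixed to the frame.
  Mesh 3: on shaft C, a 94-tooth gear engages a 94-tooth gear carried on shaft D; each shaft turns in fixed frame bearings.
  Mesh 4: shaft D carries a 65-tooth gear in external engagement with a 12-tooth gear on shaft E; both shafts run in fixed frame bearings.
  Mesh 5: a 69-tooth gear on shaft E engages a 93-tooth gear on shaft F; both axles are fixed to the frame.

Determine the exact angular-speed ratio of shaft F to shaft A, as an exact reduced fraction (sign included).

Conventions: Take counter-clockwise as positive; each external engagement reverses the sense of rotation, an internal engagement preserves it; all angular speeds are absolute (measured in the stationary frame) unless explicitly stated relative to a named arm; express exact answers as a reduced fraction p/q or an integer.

class = fixed-axis compound train [5 meshes; 5 ratios multiply, 5 sense flips]
mesh 1 [73T→28T]: running ratio 73/28, sense −
mesh 2 [13T→68T]: running ratio 949/1904, sense +
mesh 3 [94T→94T]: running ratio 949/1904, sense −
mesh 4 [65T→12T]: running ratio 61685/22848, sense +
mesh 5 [69T→93T]: running ratio 1418755/708288, sense −
ω_out/ω_in = -1418755/708288

-1418755/708288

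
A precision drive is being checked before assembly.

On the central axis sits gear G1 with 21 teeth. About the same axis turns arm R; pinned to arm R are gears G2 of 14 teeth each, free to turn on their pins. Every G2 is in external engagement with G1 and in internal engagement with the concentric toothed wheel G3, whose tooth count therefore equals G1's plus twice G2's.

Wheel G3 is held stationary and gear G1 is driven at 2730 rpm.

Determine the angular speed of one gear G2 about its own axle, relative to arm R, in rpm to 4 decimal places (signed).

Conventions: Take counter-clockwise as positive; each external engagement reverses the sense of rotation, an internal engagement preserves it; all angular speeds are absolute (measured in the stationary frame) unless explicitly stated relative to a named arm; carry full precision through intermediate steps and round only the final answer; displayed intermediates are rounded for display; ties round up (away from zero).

class = planetary set [G3 = 21+2·14 = 49; Willis about the carrier]
normalise by the input: solve with ω_sun = 1, then scale by 2730 rpm
ring teeth: 21 + 2·14 = 49
21(ω_sun−ω_arm) = −49(ω_ring−ω_arm),  ω_ring = 0, ω_sun = 1
21(1−ω_arm) = −49(0−ω_arm)  ⇒  70·ω_arm = 21  ⇒  ω_arm = 3/10
sun–planet mesh: 21·(1−3/10) = −14·(ω_p−ω_arm)  ⇒  ω_p−ω_arm = -21/20
scale: ω_p−ω_arm = -21/20 × 2730 rpm = -2866.5000 rpm

-2866.5000 rpm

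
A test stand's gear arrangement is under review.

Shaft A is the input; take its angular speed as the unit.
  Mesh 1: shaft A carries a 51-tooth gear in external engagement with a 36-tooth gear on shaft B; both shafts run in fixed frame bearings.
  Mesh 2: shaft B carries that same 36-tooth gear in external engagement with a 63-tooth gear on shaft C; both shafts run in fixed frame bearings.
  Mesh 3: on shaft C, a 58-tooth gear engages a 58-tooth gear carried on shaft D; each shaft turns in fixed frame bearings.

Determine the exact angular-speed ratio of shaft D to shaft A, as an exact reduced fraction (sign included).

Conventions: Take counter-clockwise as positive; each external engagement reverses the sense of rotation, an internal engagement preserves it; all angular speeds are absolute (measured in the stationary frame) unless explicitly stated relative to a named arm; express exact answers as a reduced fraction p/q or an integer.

-17/21

class = fixed-axis compound train [3 meshes; 3 ratios multiply, 3 sense flips]
mesh 1 [51T→36T]: running ratio 17/12, sense −
mesh 2 [36T→63T]: running ratio 17/21, sense +
mesh 3 [58T→58T]: running ratio 17/21, sense −
ω_out/ω_in = -17/21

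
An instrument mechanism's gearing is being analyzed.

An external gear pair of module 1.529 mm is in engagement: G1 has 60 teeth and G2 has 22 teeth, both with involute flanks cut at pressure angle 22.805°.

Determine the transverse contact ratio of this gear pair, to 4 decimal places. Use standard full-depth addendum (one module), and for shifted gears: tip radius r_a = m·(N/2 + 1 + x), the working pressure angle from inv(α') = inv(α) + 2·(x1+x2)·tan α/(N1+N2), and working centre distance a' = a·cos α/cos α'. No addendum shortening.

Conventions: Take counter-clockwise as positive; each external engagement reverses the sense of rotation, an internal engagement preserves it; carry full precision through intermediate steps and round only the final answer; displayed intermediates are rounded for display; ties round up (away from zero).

topology: single-mesh involute geometry — m = 1.529, 60T/22T pair
base radii: r_b1 = 42.284311, r_b2 = 15.504248
tip radii: r_a1 = 47.399000, r_a2 = 18.348000
no profile shift: α' = α, a' = a
action lengths: √(r_a1²−r_b1²) = 21.417334, √(r_a2²−r_b2²) = 9.811596
base pitch p_b = π·m·cos α = 4.428003
CR = (21.417334 + 9.811596 − 62.689000·sin 22.80500°)/4.428003 = 1.565248
contact ratio ≈ 1.5652

1.5652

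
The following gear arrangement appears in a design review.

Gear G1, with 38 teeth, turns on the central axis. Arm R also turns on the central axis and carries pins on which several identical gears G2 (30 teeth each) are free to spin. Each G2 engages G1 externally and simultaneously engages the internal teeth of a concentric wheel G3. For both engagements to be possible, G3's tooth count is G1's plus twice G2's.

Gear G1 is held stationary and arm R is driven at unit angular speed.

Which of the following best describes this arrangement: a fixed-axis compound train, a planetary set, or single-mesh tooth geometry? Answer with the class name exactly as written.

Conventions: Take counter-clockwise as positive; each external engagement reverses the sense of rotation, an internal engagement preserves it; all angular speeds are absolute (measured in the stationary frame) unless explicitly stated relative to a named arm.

recognized (axles ride arm R): planetary set, 38/30/98 teeth
classification: planetary set

planetary set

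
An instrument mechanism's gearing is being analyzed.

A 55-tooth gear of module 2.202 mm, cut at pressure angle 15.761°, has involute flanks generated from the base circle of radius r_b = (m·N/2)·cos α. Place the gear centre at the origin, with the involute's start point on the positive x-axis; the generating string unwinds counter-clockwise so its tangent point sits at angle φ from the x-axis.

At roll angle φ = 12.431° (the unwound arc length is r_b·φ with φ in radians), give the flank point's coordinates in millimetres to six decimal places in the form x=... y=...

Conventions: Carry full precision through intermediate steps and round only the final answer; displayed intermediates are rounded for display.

x=59.633872 y=0.197465

topology: single-mesh involute geometry — m = 2.202, N = 55
pitch radius r_p = m·N/2 = 2.202·55/2 = 60.555000
base radius r_b = r_p·cos α = 60.555000·cos 15.761° = 58.278320
roll angle φ = 12.431° = 0.21696188 rad
x = r_b·(cos φ + φ·sin φ) = 59.633872
y = r_b·(sin φ − φ·cos φ) = 0.197465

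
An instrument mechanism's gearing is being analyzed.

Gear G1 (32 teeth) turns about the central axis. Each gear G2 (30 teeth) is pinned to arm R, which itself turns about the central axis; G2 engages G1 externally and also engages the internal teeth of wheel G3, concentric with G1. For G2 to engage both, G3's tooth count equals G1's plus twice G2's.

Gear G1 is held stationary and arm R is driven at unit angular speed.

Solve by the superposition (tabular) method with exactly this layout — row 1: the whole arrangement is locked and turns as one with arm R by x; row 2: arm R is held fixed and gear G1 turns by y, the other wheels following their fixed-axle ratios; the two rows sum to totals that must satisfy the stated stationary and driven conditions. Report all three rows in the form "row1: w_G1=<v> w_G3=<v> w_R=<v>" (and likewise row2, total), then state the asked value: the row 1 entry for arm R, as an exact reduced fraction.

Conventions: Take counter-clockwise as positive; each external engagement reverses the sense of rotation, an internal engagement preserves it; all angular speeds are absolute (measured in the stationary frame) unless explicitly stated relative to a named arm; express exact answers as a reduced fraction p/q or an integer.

recognized (axles ride arm R): planetary set, 32/30/92 teeth
row 1 (train locked, turned with arm): all members turn x
row 2 — arm fixed, fixed-axis ratios: sun y, ring −(32/92)·y, arm 0
boundary: total ω_sun = x + y = 0 and total ω_arm = x = 1  ⇒  y = -1, x = 1
row 2 ring = −(32/92)·(-1) = 8/23
totals (row 1 + row 2): sun 1 + (-1) = 0, ring 1 + 8/23 = 31/23, arm 1 + 0 = 1
asked cell (row1, arm) = 1

row1: w_G1=1 w_G3=1 w_R=1
row2: w_G1=-1 w_G3=8/23 w_R=0
total: w_G1=0 w_G3=31/23 w_R=1
asked value: 1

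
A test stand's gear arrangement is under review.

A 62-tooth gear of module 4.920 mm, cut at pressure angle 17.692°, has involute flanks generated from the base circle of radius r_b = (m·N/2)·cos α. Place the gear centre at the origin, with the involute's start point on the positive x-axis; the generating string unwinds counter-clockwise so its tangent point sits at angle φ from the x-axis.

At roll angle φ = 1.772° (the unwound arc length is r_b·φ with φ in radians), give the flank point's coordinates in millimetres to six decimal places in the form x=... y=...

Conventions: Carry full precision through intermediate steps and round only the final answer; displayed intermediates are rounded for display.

class = single-mesh tooth geometry [base-circle involute, m = 4.920, 62T]
pitch radius r_p = m·N/2 = 4.920·62/2 = 152.520000
base radius r_b = r_p·cos α = 152.520000·cos 17.692° = 145.306402
roll angle φ = 1.772° = 0.03092723 rad
x = r_b·(cos φ + φ·sin φ) = 145.375878
y = r_b·(sin φ − φ·cos φ) = 0.001433

x=145.375878 y=0.001433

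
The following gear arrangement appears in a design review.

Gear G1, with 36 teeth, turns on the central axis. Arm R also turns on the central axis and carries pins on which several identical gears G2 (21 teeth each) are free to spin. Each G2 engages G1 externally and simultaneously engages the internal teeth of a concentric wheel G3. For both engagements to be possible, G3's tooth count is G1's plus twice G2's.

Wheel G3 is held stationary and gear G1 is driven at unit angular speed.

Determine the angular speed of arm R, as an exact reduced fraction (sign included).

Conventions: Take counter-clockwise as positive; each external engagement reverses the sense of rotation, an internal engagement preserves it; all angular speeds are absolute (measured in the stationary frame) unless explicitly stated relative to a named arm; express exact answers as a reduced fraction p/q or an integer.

6/19

class = planetary set [G3 = 36+2·21 = 78; Willis about the carrier]
ring teeth: 36 + 2·21 = 78
36(ω_sun−ω_arm) = −78(ω_ring−ω_arm),  ω_ring = 0, ω_sun = 1
36(1−ω_arm) = −78(0−ω_arm)  ⇒  114·ω_arm = 36  ⇒  ω_arm = 6/19
exact speed ratio = 6/19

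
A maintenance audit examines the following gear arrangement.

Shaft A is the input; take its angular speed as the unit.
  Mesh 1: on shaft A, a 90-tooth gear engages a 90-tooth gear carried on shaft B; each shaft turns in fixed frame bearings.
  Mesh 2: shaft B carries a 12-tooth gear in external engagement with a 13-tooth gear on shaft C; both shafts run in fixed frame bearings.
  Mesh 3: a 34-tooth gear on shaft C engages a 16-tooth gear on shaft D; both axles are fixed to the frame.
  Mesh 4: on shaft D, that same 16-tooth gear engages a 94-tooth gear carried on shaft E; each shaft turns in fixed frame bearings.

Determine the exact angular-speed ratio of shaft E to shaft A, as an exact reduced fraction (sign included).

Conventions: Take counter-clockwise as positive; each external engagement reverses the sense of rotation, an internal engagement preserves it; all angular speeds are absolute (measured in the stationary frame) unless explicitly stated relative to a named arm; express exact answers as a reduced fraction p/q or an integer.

204/611

class = fixed-axis compound train [4 meshes; 4 ratios multiply, 4 sense flips]
mesh 1 [90T→90T]: running ratio 1, sense −
mesh 2 [12T→13T]: running ratio 12/13, sense +
mesh 3 [34T→16T]: running ratio 51/26, sense −
mesh 4 [16T→94T]: running ratio 204/611, sense +
ω_out/ω_in = 204/611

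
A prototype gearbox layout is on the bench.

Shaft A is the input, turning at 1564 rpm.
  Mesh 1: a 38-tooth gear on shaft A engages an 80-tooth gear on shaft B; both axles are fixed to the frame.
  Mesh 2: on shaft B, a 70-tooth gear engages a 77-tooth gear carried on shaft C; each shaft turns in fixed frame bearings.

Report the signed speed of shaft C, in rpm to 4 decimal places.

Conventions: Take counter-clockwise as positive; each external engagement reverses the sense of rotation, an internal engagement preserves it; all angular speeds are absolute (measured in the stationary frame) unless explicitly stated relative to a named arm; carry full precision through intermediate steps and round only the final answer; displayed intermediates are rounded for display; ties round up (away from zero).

class = fixed-axis compound train [2 meshes; 2 ratios multiply, 2 sense flips]
mesh 1 [38T→80T]: ω = 1564.0000×38/80 = 742.9000 rpm, sense flips to −
mesh 2 [70T→77T]: ω = 742.9000×70/77 = 675.3636 rpm, sense flips to +
signed output speed = +675.3636 rpm

+675.3636 rpm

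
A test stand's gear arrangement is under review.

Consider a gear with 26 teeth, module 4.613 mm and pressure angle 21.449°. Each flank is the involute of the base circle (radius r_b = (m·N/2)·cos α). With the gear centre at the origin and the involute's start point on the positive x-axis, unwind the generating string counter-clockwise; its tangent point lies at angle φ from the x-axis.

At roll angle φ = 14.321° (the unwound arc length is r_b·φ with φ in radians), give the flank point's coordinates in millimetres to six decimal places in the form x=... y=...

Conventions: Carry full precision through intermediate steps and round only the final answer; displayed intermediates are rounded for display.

topology: single-mesh involute geometry — m = 4.613, N = 26
pitch radius r_p = m·N/2 = 4.613·26/2 = 59.969000
base radius r_b = r_p·cos α = 59.969000·cos 21.449° = 55.815753
roll angle φ = 14.321° = 0.24994860 rad
x = r_b·(cos φ + φ·sin φ) = 57.532141
y = r_b·(sin φ − φ·cos φ) = 0.288717

x=57.532141 y=0.288717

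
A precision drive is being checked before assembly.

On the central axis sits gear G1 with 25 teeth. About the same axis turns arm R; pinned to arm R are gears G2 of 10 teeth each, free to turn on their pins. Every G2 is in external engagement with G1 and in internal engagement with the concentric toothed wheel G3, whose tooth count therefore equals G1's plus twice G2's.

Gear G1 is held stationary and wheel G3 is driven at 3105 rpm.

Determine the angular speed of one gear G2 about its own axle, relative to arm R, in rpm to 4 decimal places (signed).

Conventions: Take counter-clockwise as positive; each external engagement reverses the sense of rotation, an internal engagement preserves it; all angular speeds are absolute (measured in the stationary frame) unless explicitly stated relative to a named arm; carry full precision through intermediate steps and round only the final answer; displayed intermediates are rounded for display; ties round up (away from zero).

topology: planetary set — G1 25T / G2 10T / G3 45T, arm = carrier (Willis)
normalise by the input: solve with ω_ring = 1, then scale by 3105 rpm
ring teeth: 25 + 2·10 = 45
25(ω_sun−ω_arm) = −45(ω_ring−ω_arm),  ω_sun = 0, ω_ring = 1
25(0−ω_arm) = −45(1−ω_arm)  ⇒  70·ω_arm = 45  ⇒  ω_arm = 9/14
sun–planet mesh: 25·(0−9/14) = −10·(ω_p−ω_arm)  ⇒  ω_p−ω_arm = 45/28
scale: ω_p−ω_arm = 45/28 × 3105 rpm = +4990.1786 rpm

+4990.1786 rpm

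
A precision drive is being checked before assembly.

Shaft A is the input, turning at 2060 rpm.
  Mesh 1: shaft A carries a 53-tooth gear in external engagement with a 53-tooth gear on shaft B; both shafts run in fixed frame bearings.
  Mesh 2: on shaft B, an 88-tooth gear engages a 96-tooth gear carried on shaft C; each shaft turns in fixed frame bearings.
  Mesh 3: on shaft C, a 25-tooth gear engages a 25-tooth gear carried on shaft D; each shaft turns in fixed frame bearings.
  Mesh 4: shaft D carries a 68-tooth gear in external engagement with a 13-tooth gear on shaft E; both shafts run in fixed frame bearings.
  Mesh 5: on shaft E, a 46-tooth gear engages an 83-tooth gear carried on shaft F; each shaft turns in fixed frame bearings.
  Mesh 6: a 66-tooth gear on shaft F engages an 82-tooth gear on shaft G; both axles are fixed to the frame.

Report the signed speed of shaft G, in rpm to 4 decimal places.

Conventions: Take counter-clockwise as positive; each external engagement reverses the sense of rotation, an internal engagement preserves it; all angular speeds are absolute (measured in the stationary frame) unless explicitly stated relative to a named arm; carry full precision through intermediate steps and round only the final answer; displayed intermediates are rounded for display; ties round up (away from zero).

topology: fixed-axis compound train — 6 meshes, A→G
mesh 1 [53T→53T]: ω = 2060.0000×53/53 = 2060.0000 rpm, sense flips to −
mesh 2 [88T→96T]: ω = 2060.0000×88/96 = 1888.3333 rpm, sense flips to +
mesh 3 [25T→25T]: ω = 1888.3333×25/25 = 1888.3333 rpm, sense flips to −
mesh 4 [68T→13T]: ω = 1888.3333×68/13 = 9877.4359 rpm, sense flips to +
mesh 5 [46T→83T]: ω = 9877.4359×46/83 = 5474.2416 rpm, sense flips to −
mesh 6 [66T→82T]: ω = 5474.2416×66/82 = 4406.0969 rpm, sense flips to +
signed output speed = +4406.0969 rpm

+4406.0969 rpm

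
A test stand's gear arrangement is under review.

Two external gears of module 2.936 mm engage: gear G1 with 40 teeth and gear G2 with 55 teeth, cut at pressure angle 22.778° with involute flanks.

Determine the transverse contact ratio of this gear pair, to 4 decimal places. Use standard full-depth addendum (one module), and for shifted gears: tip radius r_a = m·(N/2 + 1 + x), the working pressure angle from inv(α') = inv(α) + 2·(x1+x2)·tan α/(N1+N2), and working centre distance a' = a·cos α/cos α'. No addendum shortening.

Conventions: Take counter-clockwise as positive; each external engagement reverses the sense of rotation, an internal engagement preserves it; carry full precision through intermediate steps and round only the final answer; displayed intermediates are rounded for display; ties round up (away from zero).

topology: single-mesh involute geometry — m = 2.936, 40T/55T pair
base radii: r_b1 = 54.140538, r_b2 = 74.443239
tip radii: r_a1 = 61.656000, r_a2 = 83.676000
no profile shift: α' = α, a' = a
action lengths: √(r_a1²−r_b1²) = 29.500246, √(r_a2²−r_b2²) = 38.208338
base pitch p_b = π·m·cos α = 8.504376
CR = (29.500246 + 38.208338 − 139.460000·sin 22.77800°)/8.504376 = 1.612703
contact ratio ≈ 1.6127

1.6127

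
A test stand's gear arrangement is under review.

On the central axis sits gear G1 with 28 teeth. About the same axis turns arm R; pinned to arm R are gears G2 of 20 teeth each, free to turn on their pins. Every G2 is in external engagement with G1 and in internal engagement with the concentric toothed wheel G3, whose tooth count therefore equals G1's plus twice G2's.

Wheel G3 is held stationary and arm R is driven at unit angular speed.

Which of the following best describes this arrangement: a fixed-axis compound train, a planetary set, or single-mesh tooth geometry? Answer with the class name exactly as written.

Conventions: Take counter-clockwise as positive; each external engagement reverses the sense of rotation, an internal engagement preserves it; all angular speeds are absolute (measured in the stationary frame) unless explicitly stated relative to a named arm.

topology: planetary set — G1 28T / G2 20T / G3 68T, arm = carrier (Willis)
classification: planetary set

planetary set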